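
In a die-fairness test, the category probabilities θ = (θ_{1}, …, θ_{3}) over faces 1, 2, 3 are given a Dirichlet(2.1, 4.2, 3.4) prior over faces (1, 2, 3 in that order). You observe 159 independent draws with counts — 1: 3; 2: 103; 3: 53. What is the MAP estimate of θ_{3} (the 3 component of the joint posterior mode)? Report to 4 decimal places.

The Dirichlet prior is conjugate to the Multinomial likelihood: each posterior αⱼ = prior αⱼ + observed count nⱼ.
Posterior concentration: (5.1, 107.2, 56.4), total = 168.7.
Joint mode component: (α_{3}−1)/(Σα−K) = 55.4/165.7 = 0.3343.

0.3343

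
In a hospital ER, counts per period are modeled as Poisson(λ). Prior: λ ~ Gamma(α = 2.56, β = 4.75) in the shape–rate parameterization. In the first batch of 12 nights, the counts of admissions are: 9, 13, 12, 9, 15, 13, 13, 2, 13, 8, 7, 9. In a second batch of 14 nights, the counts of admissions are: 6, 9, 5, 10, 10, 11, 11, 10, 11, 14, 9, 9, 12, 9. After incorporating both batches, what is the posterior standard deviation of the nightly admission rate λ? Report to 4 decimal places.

0.5259

With a Gamma(shape α, rate β) prior, the Poisson likelihood is conjugate: the posterior is Gamma(α + ΣXᵢ, β + n).
Batch 1: sum of counts S = 123 over n = 12 nights.
After batch 1: Gamma(α+S, β+n) = Gamma(2.56+123, 4.75+12) = Gamma(125.56, 16.75).
Batch 2: sum of counts S = 136 over n = 14 nights.
After batch 2: Gamma(α+S, β+n) = Gamma(125.56+136, 16.75+14) = Gamma(261.56, 30.75).
SD = √α/β = √261.56/30.75 = 0.5259.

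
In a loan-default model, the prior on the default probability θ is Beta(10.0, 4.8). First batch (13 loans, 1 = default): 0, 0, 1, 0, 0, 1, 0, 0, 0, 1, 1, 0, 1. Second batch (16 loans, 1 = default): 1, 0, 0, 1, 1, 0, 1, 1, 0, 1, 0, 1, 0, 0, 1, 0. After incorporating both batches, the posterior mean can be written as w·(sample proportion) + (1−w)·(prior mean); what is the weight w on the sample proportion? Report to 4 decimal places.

The Beta prior is conjugate to a Binomial/Bernoulli likelihood; the update adds successes to α and failures to β.
Total number of loans: n = 13 + 16 = 29.
Posterior mean = (α₀+k)/(α₀+β₀+n) = [n/(α₀+β₀+n)]·(k/n) + [(α₀+β₀)/(α₀+β₀+n)]·α₀/(α₀+β₀), so only n and the prior enter the weight.
The weight on the data is w = n/(α₀+β₀+n) = 29/(10.0+4.8+29) = 29/43.8 = 0.6621.

0.6621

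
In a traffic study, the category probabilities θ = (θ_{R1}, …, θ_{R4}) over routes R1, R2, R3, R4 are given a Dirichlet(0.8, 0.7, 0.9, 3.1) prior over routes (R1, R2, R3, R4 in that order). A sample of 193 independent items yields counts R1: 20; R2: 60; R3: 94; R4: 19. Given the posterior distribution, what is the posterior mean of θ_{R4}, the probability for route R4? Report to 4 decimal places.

0.1113

The Dirichlet prior is conjugate to the Multinomial likelihood: each posterior αⱼ = prior αⱼ + observed count nⱼ.
Posterior concentration: (20.8, 60.7, 94.9, 22.1), total = 198.5.
E[θ_{R4}|data] = α_{R4}/Σα = 22.1/198.5 = 0.1113.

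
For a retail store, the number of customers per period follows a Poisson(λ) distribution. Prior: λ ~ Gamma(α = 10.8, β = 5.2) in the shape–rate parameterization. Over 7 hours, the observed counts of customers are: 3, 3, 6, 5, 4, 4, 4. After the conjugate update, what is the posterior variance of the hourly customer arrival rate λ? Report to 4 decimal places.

0.2674

With a Gamma(shape α, rate β) prior, the Poisson likelihood is conjugate: the posterior is Gamma(α + ΣXᵢ, β + n).
Sum of counts S = 29 over n = 7 hours.
Posterior: Gamma(α+S, β+n) = Gamma(10.8+29, 5.2+7) = Gamma(39.8, 12.2).
Var = α/β² = 39.8/12.2² = 0.2674.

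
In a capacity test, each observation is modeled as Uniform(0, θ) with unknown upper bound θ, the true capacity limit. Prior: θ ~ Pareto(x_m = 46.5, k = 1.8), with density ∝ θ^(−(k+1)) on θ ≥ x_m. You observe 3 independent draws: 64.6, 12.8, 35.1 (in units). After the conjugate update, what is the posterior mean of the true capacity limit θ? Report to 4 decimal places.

A Pareto(scale x_m, shape k) prior on the upper bound θ of Uniform(0, θ) is conjugate: posterior is Pareto(max(x_m, max xᵢ), k + n).
Sample maximum = 64.6; prior scale x_m = 46.5 → posterior scale = max = 64.6.
Posterior shape = 1.8 + 3 = 4.8.
E[θ|data] = k·x_m/(k−1) = 4.8·64.6/3.8 = 81.6000.

81.6000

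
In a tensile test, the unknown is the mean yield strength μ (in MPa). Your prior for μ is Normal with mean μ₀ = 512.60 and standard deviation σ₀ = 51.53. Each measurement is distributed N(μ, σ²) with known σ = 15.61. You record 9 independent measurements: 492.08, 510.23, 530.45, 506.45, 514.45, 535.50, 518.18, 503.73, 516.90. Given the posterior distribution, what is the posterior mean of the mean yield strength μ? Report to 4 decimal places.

514.2025

For Normal data with known variance σ², a Normal(μ₀, σ₀²) prior on μ is conjugate. Posterior precision = 1/σ₀² + n/σ²; posterior mean is the precision-weighted average of μ₀ and x̄.
Σxᵢ = 492.08 + 510.23 + 530.45 + 506.45 + 514.45 + 535.50 + 518.18 + 503.73 + 516.90 = 4627.97, so n·x̄ = 4627.97.
σ₀² = 51.53² = 2655.3409, σ² = 15.61² = 243.6721; σ² + n·σ₀² = 243.6721 + 9·2655.3409 = 24141.7402.
Posterior mean = (μ₀/σ₀² + n·x̄/σ²)/(1/σ₀² + n/σ²) = (σ²·μ₀ + σ₀²·n·x̄)/(σ² + n·σ₀²) = (243.6721·512.60 + 2655.3409·4627.97)/24141.7402 = 12413744.343433/24141.7402 = 514.2025.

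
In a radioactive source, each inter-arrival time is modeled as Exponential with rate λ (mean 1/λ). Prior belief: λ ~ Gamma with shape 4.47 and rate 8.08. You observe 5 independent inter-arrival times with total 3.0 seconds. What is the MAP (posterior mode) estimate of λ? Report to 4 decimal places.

With a Gamma(shape α, rate β) prior on the exponential rate λ, the posterior after n observations with total T = Σxᵢ is Gamma(α+n, β+T).
Posterior: Gamma(4.47+5, 8.08+3.0) = Gamma(9.47, 11.08).
Mode = (α−1)/β = 0.7644.

0.7644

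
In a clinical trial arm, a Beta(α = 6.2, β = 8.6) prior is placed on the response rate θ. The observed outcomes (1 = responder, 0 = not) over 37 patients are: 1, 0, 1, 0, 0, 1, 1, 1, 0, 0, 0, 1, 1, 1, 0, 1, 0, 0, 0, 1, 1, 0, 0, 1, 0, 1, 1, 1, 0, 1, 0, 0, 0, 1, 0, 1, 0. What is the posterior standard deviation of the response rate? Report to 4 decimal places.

0.0687

The Beta prior is conjugate to a Binomial/Bernoulli likelihood; the update adds successes to α and failures to β.
Posterior: Beta(α+k, β+n−k) = Beta(6.2+18, 8.6+19) = Beta(24.2, 27.6).
Var = αβ/((α+β)²(α+β+1)) = 24.2·27.6/(51.8²·52.8) = 0.00471445; SD = √0.00471445 = 0.0687.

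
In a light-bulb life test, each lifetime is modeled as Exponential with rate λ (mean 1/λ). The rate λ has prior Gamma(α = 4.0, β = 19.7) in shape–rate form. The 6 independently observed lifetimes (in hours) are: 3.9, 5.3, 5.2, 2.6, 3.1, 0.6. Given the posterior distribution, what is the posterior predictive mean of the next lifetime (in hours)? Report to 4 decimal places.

4.4889

With a Gamma(shape α, rate β) prior on the exponential rate λ, the posterior after n observations with total T = Σxᵢ is Gamma(α+n, β+T).
Sum of observations T = 20.7 hours; n = 6.
Posterior: Gamma(4.0+6, 19.7+20.7) = Gamma(10.0, 40.4).
The predictive distribution for the next observation is Lomax; its mean is β/(α−1) = 40.4/9.0 = 4.4889.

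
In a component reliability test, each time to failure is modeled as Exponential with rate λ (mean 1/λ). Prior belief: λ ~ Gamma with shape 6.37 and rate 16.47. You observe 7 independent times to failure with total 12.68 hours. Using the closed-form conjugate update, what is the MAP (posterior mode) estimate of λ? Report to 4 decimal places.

With a Gamma(shape α, rate β) prior on the exponential rate λ, the posterior after n observations with total T = Σxᵢ is Gamma(α+n, β+T).
Posterior: Gamma(6.37+7, 16.47+12.68) = Gamma(13.37, 29.15).
Mode = (α−1)/β = 0.4244.

0.4244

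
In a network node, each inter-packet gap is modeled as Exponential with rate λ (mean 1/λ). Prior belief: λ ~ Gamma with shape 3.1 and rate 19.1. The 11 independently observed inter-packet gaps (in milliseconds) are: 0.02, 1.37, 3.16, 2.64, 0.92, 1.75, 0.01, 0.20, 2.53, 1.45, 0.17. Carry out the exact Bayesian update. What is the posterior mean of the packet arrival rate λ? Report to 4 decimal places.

With a Gamma(shape α, rate β) prior on the exponential rate λ, the posterior after n observations with total T = Σxᵢ is Gamma(α+n, β+T).
Sum of observations T = 14.22 milliseconds; n = 11.
Posterior: Gamma(3.1+11, 19.1+14.22) = Gamma(14.1, 33.32).
Posterior mean of λ = α/β = 14.1/33.32 = 0.4232.

0.4232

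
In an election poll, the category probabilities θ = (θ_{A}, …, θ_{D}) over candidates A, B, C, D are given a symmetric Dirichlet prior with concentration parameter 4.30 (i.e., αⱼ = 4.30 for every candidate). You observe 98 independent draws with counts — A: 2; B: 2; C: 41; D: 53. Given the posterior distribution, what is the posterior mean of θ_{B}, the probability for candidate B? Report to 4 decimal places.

0.0547

The Dirichlet prior is conjugate to the Multinomial likelihood: each posterior αⱼ = prior αⱼ + observed count nⱼ.
Posterior concentration: (6.30, 6.30, 45.30, 57.30), total = 115.20.
E[θ_{B}|data] = α_{B}/Σα = 6.30/115.20 = 0.0547.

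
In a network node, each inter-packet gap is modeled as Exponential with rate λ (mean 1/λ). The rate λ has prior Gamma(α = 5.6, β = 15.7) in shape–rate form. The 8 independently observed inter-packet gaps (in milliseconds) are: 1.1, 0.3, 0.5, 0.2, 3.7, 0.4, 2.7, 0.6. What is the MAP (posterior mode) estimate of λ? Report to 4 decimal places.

0.5000

With a Gamma(shape α, rate β) prior on the exponential rate λ, the posterior after n observations with total T = Σxᵢ is Gamma(α+n, β+T).
Sum of observations T = 9.5 milliseconds; n = 8.
Posterior: Gamma(5.6+8, 15.7+9.5) = Gamma(13.6, 25.2).
Mode = (α−1)/β = 0.5000.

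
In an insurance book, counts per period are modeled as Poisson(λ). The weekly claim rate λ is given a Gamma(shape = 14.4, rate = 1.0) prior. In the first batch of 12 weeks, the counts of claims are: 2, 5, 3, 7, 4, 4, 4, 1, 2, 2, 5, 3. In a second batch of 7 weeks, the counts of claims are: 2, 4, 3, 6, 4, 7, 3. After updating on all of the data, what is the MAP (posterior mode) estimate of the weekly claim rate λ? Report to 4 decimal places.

With a Gamma(shape α, rate β) prior, the Poisson likelihood is conjugate: the posterior is Gamma(α + ΣXᵢ, β + n).
Batch 1: sum of counts S = 42 over n = 12 weeks.
After batch 1: Gamma(α+S, β+n) = Gamma(14.4+42, 1.0+12) = Gamma(56.4, 13.0).
Batch 2: sum of counts S = 29 over n = 7 weeks.
After batch 2: Gamma(α+S, β+n) = Gamma(56.4+29, 13.0+7) = Gamma(85.4, 20.0).
Mode of Gamma(α,β) for α≥1 is (α−1)/β = 84.4/20.0 = 4.2200.

4.2200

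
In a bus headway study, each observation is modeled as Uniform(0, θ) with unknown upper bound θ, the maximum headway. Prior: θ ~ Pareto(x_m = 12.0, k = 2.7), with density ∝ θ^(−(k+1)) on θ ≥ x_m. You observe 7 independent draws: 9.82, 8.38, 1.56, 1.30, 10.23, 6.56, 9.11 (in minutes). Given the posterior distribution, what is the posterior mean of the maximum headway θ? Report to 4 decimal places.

A Pareto(scale x_m, shape k) prior on the upper bound θ of Uniform(0, θ) is conjugate: posterior is Pareto(max(x_m, max xᵢ), k + n).
Sample maximum = 10.23; prior scale x_m = 12.0 → posterior scale = max = 12.00.
Posterior shape = 2.7 + 7 = 9.7.
E[θ|data] = k·x_m/(k−1) = 9.7·12.00/8.7 = 13.3793.

13.3793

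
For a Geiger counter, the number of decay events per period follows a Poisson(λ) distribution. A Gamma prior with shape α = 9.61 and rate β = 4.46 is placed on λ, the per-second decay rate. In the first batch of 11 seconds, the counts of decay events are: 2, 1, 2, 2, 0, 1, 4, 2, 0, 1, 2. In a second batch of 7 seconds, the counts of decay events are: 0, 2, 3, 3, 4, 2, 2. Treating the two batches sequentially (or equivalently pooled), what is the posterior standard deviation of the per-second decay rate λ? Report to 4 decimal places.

0.2906

With a Gamma(shape α, rate β) prior, the Poisson likelihood is conjugate: the posterior is Gamma(α + ΣXᵢ, β + n).
Batch 1: sum of counts S = 17 over n = 11 seconds.
After batch 1: Gamma(α+S, β+n) = Gamma(9.61+17, 4.46+11) = Gamma(26.61, 15.46).
Batch 2: sum of counts S = 16 over n = 7 seconds.
After batch 2: Gamma(α+S, β+n) = Gamma(26.61+16, 15.46+7) = Gamma(42.61, 22.46).
SD = √α/β = √42.61/22.46 = 0.2906.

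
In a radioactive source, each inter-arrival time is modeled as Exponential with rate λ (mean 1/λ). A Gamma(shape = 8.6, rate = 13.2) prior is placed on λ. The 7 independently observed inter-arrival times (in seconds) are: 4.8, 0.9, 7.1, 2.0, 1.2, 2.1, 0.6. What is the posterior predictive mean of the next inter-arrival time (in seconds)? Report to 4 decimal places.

2.1849

With a Gamma(shape α, rate β) prior on the exponential rate λ, the posterior after n observations with total T = Σxᵢ is Gamma(α+n, β+T).
Sum of observations T = 18.7 seconds; n = 7.
Posterior: Gamma(8.6+7, 13.2+18.7) = Gamma(15.6, 31.9).
The predictive distribution for the next observation is Lomax; its mean is β/(α−1) = 31.9/14.6 = 2.1849.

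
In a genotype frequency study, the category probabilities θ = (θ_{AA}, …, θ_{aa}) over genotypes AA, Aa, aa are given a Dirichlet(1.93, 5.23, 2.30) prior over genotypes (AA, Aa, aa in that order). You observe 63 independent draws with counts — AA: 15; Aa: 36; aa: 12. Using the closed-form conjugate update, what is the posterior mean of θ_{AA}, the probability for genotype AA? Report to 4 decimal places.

The Dirichlet prior is conjugate to the Multinomial likelihood: each posterior αⱼ = prior αⱼ + observed count nⱼ.
Posterior concentration: (16.93, 41.23, 14.30), total = 72.46.
E[θ_{AA}|data] = α_{AA}/Σα = 16.93/72.46 = 0.2336.

0.2336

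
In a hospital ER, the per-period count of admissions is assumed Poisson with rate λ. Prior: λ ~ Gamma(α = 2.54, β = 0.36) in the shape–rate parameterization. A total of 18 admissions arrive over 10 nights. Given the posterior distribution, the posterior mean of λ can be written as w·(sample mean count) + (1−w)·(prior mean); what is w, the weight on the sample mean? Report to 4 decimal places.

0.9653

With a Gamma(shape α, rate β) prior, the Poisson likelihood is conjugate: the posterior is Gamma(α + ΣXᵢ, β + n).
Posterior mean = (α₀+S)/(β₀+n) = [n/(β₀+n)]·(S/n) + [β₀/(β₀+n)]·(α₀/β₀), so only n and β₀ enter the weight.
Weight on data w = n/(β₀+n) = 10/(0.36+10) = 10/10.36 = 0.9653.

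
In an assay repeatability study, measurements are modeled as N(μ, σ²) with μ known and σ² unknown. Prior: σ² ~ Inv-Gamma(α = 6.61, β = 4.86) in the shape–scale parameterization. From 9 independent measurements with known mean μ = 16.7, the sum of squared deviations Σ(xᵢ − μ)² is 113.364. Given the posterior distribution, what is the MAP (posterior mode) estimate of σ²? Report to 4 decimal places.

With known mean μ and an Inverse-Gamma(α, β) prior on σ², the Normal likelihood is conjugate: posterior is Inv-Gamma(α + n/2, β + Σ(xᵢ−μ)²/2).
Posterior: Inv-Gamma(6.61 + 9/2, 4.86 + 113.364/2) = Inv-Gamma(11.11, 61.5420).
Mode = β/(α+1) = 61.5420/12.11 = 5.0819.

5.0819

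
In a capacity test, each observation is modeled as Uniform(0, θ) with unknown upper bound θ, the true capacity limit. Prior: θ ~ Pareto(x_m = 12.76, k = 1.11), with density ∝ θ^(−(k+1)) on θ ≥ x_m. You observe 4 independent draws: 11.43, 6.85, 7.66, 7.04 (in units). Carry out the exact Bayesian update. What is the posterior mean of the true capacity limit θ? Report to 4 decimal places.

A Pareto(scale x_m, shape k) prior on the upper bound θ of Uniform(0, θ) is conjugate: posterior is Pareto(max(x_m, max xᵢ), k + n).
Sample maximum = 11.43; prior scale x_m = 12.76 → posterior scale = max = 12.76.
Posterior shape = 1.11 + 4 = 5.11.
E[θ|data] = k·x_m/(k−1) = 5.11·12.76/4.11 = 15.8646.

15.8646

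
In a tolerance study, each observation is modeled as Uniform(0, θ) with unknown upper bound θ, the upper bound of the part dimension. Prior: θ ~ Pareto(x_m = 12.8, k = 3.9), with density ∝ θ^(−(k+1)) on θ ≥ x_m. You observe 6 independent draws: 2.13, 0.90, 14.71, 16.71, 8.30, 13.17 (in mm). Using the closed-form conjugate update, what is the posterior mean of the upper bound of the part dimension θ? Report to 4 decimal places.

A Pareto(scale x_m, shape k) prior on the upper bound θ of Uniform(0, θ) is conjugate: posterior is Pareto(max(x_m, max xᵢ), k + n).
Sample maximum = 16.71; prior scale x_m = 12.8 → posterior scale = max = 16.71.
Posterior shape = 3.9 + 6 = 9.9.
E[θ|data] = k·x_m/(k−1) = 9.9·16.71/8.9 = 18.5875.

18.5875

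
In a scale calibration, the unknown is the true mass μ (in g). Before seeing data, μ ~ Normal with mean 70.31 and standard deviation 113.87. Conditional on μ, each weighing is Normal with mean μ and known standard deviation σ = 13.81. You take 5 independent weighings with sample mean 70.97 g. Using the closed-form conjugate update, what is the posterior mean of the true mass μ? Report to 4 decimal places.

70.9681

For Normal data with known variance σ², a Normal(μ₀, σ₀²) prior on μ is conjugate. Posterior precision = 1/σ₀² + n/σ²; posterior mean is the precision-weighted average of μ₀ and x̄.
n·x̄ = 5·70.97 = 354.85.
σ₀² = 113.87² = 12966.3769, σ² = 13.81² = 190.7161; σ² + n·σ₀² = 190.7161 + 5·12966.3769 = 65022.6006.
Posterior mean = (μ₀/σ₀² + n·x̄/σ²)/(1/σ₀² + n/σ²) = (σ²·μ₀ + σ₀²·n·x̄)/(σ² + n·σ₀²) = (190.7161·70.31 + 12966.3769·354.85)/65022.6006 = 4614528.091956/65022.6006 = 70.9681.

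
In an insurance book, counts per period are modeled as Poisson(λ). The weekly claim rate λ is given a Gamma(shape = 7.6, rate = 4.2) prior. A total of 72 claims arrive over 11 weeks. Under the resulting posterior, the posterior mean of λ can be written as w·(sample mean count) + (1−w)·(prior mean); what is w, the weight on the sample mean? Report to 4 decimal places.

With a Gamma(shape α, rate β) prior, the Poisson likelihood is conjugate: the posterior is Gamma(α + ΣXᵢ, β + n).
Posterior mean = (α₀+S)/(β₀+n) = [n/(β₀+n)]·(S/n) + [β₀/(β₀+n)]·(α₀/β₀), so only n and β₀ enter the weight.
Weight on data w = n/(β₀+n) = 11/(4.2+11) = 11/15.2 = 0.7237.

0.7237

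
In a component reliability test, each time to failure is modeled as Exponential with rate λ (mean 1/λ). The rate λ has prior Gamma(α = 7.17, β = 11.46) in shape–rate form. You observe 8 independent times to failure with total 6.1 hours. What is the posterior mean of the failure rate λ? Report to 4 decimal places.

0.8639

With a Gamma(shape α, rate β) prior on the exponential rate λ, the posterior after n observations with total T = Σxᵢ is Gamma(α+n, β+T).
Posterior: Gamma(7.17+8, 11.46+6.1) = Gamma(15.17, 17.56).
Posterior mean of λ = α/β = 15.17/17.56 = 0.8639.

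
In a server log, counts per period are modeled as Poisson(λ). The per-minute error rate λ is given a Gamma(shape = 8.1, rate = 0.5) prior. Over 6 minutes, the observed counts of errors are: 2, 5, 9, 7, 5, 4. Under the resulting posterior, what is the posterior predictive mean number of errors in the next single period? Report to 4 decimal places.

6.1692

With a Gamma(shape α, rate β) prior, the Poisson likelihood is conjugate: the posterior is Gamma(α + ΣXᵢ, β + n).
Sum of counts S = 32 over n = 6 minutes.
Posterior: Gamma(α+S, β+n) = Gamma(8.1+32, 0.5+6) = Gamma(40.1, 6.5).
The predictive distribution for one future period is NegBinom with mean α/β = 6.1692.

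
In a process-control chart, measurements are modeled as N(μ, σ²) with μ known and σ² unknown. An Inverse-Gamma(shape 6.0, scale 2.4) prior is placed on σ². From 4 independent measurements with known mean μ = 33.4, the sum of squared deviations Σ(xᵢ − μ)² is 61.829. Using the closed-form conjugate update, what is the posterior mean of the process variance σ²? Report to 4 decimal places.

4.7592

With known mean μ and an Inverse-Gamma(α, β) prior on σ², the Normal likelihood is conjugate: posterior is Inv-Gamma(α + n/2, β + Σ(xᵢ−μ)²/2).
Posterior: Inv-Gamma(6.0 + 4/2, 2.4 + 61.829/2) = Inv-Gamma(8.00, 33.3145).
E[σ²|data] = β/(α−1) = 33.3145/7.00 = 4.7592.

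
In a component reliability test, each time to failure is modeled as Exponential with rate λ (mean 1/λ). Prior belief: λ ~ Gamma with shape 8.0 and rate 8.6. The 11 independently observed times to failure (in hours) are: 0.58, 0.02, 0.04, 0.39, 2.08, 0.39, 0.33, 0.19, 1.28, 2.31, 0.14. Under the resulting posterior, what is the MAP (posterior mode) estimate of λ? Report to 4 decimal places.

With a Gamma(shape α, rate β) prior on the exponential rate λ, the posterior after n observations with total T = Σxᵢ is Gamma(α+n, β+T).
Sum of observations T = 7.75 hours; n = 11.
Posterior: Gamma(8.0+11, 8.6+7.75) = Gamma(19.0, 16.35).
Mode = (α−1)/β = 1.1009.

1.1009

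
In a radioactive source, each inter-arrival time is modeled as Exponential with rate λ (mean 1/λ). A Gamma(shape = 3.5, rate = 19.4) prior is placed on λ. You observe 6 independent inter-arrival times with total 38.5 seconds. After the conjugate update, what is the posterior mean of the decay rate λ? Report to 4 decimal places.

0.1641

With a Gamma(shape α, rate β) prior on the exponential rate λ, the posterior after n observations with total T = Σxᵢ is Gamma(α+n, β+T).
Posterior: Gamma(3.5+6, 19.4+38.5) = Gamma(9.5, 57.9).
Posterior mean of λ = α/β = 9.5/57.9 = 0.1641.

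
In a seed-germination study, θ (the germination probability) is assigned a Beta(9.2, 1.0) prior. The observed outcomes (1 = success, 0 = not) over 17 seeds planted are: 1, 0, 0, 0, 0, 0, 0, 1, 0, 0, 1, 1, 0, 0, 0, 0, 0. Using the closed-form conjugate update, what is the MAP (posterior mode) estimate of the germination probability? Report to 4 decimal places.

The Beta prior is conjugate to a Binomial/Bernoulli likelihood; the update adds successes to α and failures to β.
Posterior: Beta(α+k, β+n−k) = Beta(9.2+4, 1.0+13) = Beta(13.2, 14.0).
Mode of Beta(a,b) for a,b>1 is (a−1)/(a+b−2) = 12.2/25.2 = 0.4841.

0.4841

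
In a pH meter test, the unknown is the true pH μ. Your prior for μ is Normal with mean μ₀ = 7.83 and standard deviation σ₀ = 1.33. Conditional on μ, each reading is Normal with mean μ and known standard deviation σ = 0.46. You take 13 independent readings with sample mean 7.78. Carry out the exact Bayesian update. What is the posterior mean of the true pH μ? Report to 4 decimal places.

For Normal data with known variance σ², a Normal(μ₀, σ₀²) prior on μ is conjugate. Posterior precision = 1/σ₀² + n/σ²; posterior mean is the precision-weighted average of μ₀ and x̄.
n·x̄ = 13·7.78 = 101.14.
σ₀² = 1.33² = 1.7689, σ² = 0.46² = 0.2116; σ² + n·σ₀² = 0.2116 + 13·1.7689 = 23.2073.
Posterior mean = (μ₀/σ₀² + n·x̄/σ²)/(1/σ₀² + n/σ²) = (σ²·μ₀ + σ₀²·n·x̄)/(σ² + n·σ₀²) = (0.2116·7.83 + 1.7689·101.14)/23.2073 = 180.563374/23.2073 = 7.7805.

7.7805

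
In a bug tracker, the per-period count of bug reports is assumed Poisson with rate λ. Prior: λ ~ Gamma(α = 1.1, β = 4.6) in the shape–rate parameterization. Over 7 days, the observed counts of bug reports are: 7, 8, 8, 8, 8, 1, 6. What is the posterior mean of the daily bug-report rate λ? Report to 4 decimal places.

With a Gamma(shape α, rate β) prior, the Poisson likelihood is conjugate: the posterior is Gamma(α + ΣXᵢ, β + n).
Sum of counts S = 46 over n = 7 days.
Posterior: Gamma(α+S, β+n) = Gamma(1.1+46, 4.6+7) = Gamma(47.1, 11.6).
Posterior mean = α/β = 47.1/11.6 = 4.0603.

4.0603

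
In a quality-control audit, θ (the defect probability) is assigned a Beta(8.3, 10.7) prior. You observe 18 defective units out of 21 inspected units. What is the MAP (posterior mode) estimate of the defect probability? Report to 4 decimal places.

0.6658

The Beta prior is conjugate to a Binomial/Bernoulli likelihood; the update adds successes to α and failures to β.
Posterior: Beta(α+k, β+n−k) = Beta(8.3+18, 10.7+3) = Beta(26.3, 13.7).
Mode of Beta(a,b) for a,b>1 is (a−1)/(a+b−2) = 25.3/38.0 = 0.6658.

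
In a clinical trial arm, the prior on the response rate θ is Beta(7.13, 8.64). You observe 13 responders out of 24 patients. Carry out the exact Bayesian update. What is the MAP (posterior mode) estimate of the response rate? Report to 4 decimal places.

The Beta prior is conjugate to a Binomial/Bernoulli likelihood; the update adds successes to α and failures to β.
Posterior: Beta(α+k, β+n−k) = Beta(7.13+13, 8.64+11) = Beta(20.13, 19.64).
Mode of Beta(a,b) for a,b>1 is (a−1)/(a+b−2) = 19.13/37.77 = 0.5065.

0.5065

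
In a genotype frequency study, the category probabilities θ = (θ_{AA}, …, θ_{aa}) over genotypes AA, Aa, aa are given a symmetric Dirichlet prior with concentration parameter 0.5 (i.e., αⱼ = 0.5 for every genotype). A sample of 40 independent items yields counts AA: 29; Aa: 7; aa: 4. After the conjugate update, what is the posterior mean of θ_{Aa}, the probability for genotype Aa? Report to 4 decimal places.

The Dirichlet prior is conjugate to the Multinomial likelihood: each posterior αⱼ = prior αⱼ + observed count nⱼ.
Posterior concentration: (29.5, 7.5, 4.5), total = 41.5.
E[θ_{Aa}|data] = α_{Aa}/Σα = 7.5/41.5 = 0.1807.

0.1807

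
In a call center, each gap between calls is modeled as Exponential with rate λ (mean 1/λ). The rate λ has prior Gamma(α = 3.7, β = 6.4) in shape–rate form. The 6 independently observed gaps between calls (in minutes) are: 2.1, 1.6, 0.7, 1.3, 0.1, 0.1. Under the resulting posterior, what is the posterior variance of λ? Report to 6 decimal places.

With a Gamma(shape α, rate β) prior on the exponential rate λ, the posterior after n observations with total T = Σxᵢ is Gamma(α+n, β+T).
Sum of observations T = 5.9 minutes; n = 6.
Posterior: Gamma(3.7+6, 6.4+5.9) = Gamma(9.7, 12.3).
Var = α/β² = 0.064115.

0.064115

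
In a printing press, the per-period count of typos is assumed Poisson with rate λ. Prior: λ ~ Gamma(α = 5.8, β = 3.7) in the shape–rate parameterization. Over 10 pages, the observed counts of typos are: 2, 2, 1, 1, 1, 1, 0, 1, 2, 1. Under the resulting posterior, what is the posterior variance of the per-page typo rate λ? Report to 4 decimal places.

With a Gamma(shape α, rate β) prior, the Poisson likelihood is conjugate: the posterior is Gamma(α + ΣXᵢ, β + n).
Sum of counts S = 12 over n = 10 pages.
Posterior: Gamma(α+S, β+n) = Gamma(5.8+12, 3.7+10) = Gamma(17.8, 13.7).
Var = α/β² = 17.8/13.7² = 0.0948.

0.0948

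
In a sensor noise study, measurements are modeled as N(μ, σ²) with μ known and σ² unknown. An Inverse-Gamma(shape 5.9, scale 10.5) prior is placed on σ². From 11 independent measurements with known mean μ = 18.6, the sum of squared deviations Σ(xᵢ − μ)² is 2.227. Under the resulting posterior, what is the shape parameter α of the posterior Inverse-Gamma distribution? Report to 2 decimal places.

11.40

With known mean μ and an Inverse-Gamma(α, β) prior on σ², the Normal likelihood is conjugate: posterior is Inv-Gamma(α + n/2, β + Σ(xᵢ−μ)²/2).
Posterior: Inv-Gamma(5.9 + 11/2, 10.5 + 2.227/2) = Inv-Gamma(11.40, 11.6135).
Posterior α = 11.40.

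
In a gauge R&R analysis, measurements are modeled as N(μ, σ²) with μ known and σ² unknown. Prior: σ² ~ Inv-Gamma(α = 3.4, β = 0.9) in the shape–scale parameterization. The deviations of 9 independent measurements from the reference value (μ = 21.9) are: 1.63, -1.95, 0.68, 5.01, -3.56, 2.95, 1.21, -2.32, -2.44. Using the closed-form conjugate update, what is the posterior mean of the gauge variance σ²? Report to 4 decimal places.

4.9274

With known mean μ and an Inverse-Gamma(α, β) prior on σ², the Normal likelihood is conjugate: posterior is Inv-Gamma(α + n/2, β + Σ(xᵢ−μ)²/2).
Σ(xᵢ−μ)² = (1.63)² + (-1.95)² + (0.68)² + (5.01)² + (-3.56)² + (2.95)² + (1.21)² + (-2.32)² + (-2.44)² = 66.1981.
Posterior: Inv-Gamma(3.4 + 9/2, 0.9 + 66.1981/2) = Inv-Gamma(7.90, 33.99905).
E[σ²|data] = β/(α−1) = 33.99905/6.90 = 4.9274.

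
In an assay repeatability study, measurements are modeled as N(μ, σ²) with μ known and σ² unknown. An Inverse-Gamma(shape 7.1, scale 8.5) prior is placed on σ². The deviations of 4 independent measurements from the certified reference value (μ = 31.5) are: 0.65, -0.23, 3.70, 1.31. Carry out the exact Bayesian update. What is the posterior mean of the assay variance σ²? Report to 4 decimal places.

2.0297

With known mean μ and an Inverse-Gamma(α, β) prior on σ², the Normal likelihood is conjugate: posterior is Inv-Gamma(α + n/2, β + Σ(xᵢ−μ)²/2).
Σ(xᵢ−μ)² = (0.65)² + (-0.23)² + (3.70)² + (1.31)² = 15.8815.
Posterior: Inv-Gamma(7.1 + 4/2, 8.5 + 15.8815/2) = Inv-Gamma(9.10, 16.44075).
E[σ²|data] = β/(α−1) = 16.44075/8.10 = 2.0297.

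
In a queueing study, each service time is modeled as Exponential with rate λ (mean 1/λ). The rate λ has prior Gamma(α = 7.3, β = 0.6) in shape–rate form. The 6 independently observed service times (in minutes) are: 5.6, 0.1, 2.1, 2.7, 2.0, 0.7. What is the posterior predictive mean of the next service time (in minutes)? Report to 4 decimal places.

1.1220

With a Gamma(shape α, rate β) prior on the exponential rate λ, the posterior after n observations with total T = Σxᵢ is Gamma(α+n, β+T).
Sum of observations T = 13.2 minutes; n = 6.
Posterior: Gamma(7.3+6, 0.6+13.2) = Gamma(13.3, 13.8).
The predictive distribution for the next observation is Lomax; its mean is β/(α−1) = 13.8/12.3 = 1.1220.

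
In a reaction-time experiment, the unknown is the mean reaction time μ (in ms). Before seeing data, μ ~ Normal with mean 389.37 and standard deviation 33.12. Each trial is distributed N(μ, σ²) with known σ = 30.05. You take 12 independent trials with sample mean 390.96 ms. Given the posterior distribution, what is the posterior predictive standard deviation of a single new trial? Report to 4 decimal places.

For Normal data with known variance σ², a Normal(μ₀, σ₀²) prior on μ is conjugate. Posterior precision = 1/σ₀² + n/σ²; posterior mean is the precision-weighted average of μ₀ and x̄.
σ₀² = 33.12² = 1096.9344, σ² = 30.05² = 903.0025; σ² + n·σ₀² = 903.0025 + 12·1096.9344 = 14066.2153.
Posterior precision = 1/σ₀² + n/σ² = 1/1096.9344 + 12/903.0025 = (σ² + n·σ₀²)/(σ₀²σ²) = 14066.2153/(1096.9344·903.0025); posterior variance σₙ² = σ₀²σ²/(σ² + n·σ₀²) = 1096.9344·903.0025/14066.2153 = 70.419405.
Predictive variance for one new observation = σₙ² + σ² = 1096.9344·903.0025/14066.2153 + 903.0025 = σ²·(σ₀² + 14066.2153)/14066.2153 = 903.0025·15163.1497/14066.2153 = 973.421905; SD = √(903.0025·15163.1497/14066.2153) = 31.1997.

31.1997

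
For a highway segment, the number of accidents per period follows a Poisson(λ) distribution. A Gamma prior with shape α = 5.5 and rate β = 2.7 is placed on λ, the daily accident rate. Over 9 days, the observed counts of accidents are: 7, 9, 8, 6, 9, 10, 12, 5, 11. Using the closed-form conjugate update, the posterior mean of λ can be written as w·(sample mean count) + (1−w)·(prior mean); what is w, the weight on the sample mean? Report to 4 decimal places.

0.7692

With a Gamma(shape α, rate β) prior, the Poisson likelihood is conjugate: the posterior is Gamma(α + ΣXᵢ, β + n).
Posterior mean = (α₀+S)/(β₀+n) = [n/(β₀+n)]·(S/n) + [β₀/(β₀+n)]·(α₀/β₀), so only n and β₀ enter the weight.
Weight on data w = n/(β₀+n) = 9/(2.7+9) = 9/11.7 = 0.7692.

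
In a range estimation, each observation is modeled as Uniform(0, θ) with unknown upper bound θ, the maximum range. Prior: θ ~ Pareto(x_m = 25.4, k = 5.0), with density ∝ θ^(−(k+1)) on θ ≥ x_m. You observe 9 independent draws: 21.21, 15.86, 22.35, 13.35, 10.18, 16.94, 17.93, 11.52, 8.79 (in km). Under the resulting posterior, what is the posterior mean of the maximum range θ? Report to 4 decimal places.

A Pareto(scale x_m, shape k) prior on the upper bound θ of Uniform(0, θ) is conjugate: posterior is Pareto(max(x_m, max xᵢ), k + n).
Sample maximum = 22.35; prior scale x_m = 25.4 → posterior scale = max = 25.40.
Posterior shape = 5.0 + 9 = 14.0.
E[θ|data] = k·x_m/(k−1) = 14.0·25.40/13.0 = 27.3538.

27.3538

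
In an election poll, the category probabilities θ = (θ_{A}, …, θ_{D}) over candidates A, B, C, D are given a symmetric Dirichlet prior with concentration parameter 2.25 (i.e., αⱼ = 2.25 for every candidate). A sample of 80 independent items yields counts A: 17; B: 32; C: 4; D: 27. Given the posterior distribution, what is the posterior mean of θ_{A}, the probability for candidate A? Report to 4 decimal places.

0.2163

The Dirichlet prior is conjugate to the Multinomial likelihood: each posterior αⱼ = prior αⱼ + observed count nⱼ.
Posterior concentration: (19.25, 34.25, 6.25, 29.25), total = 89.00.
E[θ_{A}|data] = α_{A}/Σα = 19.25/89.00 = 0.2163.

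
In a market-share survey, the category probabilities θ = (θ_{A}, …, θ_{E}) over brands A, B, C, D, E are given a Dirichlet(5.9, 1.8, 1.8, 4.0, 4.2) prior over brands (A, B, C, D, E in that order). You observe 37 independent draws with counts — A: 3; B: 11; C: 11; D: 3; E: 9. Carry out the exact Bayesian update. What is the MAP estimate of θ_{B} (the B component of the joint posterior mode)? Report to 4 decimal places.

0.2374

The Dirichlet prior is conjugate to the Multinomial likelihood: each posterior αⱼ = prior αⱼ + observed count nⱼ.
Posterior concentration: (8.9, 12.8, 12.8, 7.0, 13.2), total = 54.7.
Joint mode component: (α_{B}−1)/(Σα−K) = 11.8/49.7 = 0.2374.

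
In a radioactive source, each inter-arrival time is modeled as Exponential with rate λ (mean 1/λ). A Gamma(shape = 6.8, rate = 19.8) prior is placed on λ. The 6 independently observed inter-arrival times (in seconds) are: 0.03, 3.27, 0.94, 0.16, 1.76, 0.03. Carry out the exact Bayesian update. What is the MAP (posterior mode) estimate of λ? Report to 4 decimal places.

With a Gamma(shape α, rate β) prior on the exponential rate λ, the posterior after n observations with total T = Σxᵢ is Gamma(α+n, β+T).
Sum of observations T = 6.19 seconds; n = 6.
Posterior: Gamma(6.8+6, 19.8+6.19) = Gamma(12.8, 25.99).
Mode = (α−1)/β = 0.4540.

0.4540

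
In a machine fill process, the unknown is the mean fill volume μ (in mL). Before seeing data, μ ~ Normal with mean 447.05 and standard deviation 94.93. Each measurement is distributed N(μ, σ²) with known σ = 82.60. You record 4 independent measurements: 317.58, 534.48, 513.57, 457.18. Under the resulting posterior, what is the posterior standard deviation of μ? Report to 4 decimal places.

For Normal data with known variance σ², a Normal(μ₀, σ₀²) prior on μ is conjugate. Posterior precision = 1/σ₀² + n/σ²; posterior mean is the precision-weighted average of μ₀ and x̄.
σ₀² = 94.93² = 9011.7049, σ² = 82.60² = 6822.76; σ² + n·σ₀² = 6822.76 + 4·9011.7049 = 42869.5796.
Posterior precision = 1/σ₀² + n/σ² = 1/9011.7049 + 4/6822.76 = (σ² + n·σ₀²)/(σ₀²σ²) = 42869.5796/(9011.7049·6822.76); posterior variance σₙ² = σ₀²σ²/(σ² + n·σ₀²) = 9011.7049·6822.76/42869.5796 = 1434.226794.
Posterior SD = √σₙ² = √(9011.7049·6822.76/42869.5796) = 37.8712.

37.8712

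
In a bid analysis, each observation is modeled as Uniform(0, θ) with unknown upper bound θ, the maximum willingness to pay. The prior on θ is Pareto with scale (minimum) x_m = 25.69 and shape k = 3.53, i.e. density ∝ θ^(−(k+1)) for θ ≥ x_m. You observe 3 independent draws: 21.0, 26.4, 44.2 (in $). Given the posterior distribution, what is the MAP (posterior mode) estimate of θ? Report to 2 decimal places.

44.20

A Pareto(scale x_m, shape k) prior on the upper bound θ of Uniform(0, θ) is conjugate: posterior is Pareto(max(x_m, max xᵢ), k + n).
Sample maximum = 44.2; prior scale x_m = 25.69 → posterior scale = max = 44.20.
Posterior shape = 3.53 + 3 = 6.53.
The Pareto density is decreasing on [x_m, ∞), so the mode is x_m = 44.20.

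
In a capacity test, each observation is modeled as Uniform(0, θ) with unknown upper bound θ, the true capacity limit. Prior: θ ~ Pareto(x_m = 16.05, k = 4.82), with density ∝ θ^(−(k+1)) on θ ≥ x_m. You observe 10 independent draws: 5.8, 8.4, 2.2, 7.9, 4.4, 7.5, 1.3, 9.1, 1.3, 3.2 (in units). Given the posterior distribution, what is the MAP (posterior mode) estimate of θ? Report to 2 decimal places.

16.05

A Pareto(scale x_m, shape k) prior on the upper bound θ of Uniform(0, θ) is conjugate: posterior is Pareto(max(x_m, max xᵢ), k + n).
Sample maximum = 9.1; prior scale x_m = 16.05 → posterior scale = max = 16.05.
Posterior shape = 4.82 + 10 = 14.82.
The Pareto density is decreasing on [x_m, ∞), so the mode is x_m = 16.05.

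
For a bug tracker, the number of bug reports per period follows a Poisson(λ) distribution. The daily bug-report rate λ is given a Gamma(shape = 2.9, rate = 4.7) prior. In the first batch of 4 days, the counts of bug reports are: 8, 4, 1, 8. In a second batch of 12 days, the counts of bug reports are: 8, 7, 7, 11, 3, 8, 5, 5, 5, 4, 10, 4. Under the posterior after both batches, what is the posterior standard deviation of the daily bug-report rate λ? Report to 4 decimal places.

0.4853

With a Gamma(shape α, rate β) prior, the Poisson likelihood is conjugate: the posterior is Gamma(α + ΣXᵢ, β + n).
Batch 1: sum of counts S = 21 over n = 4 days.
After batch 1: Gamma(α+S, β+n) = Gamma(2.9+21, 4.7+4) = Gamma(23.9, 8.7).
Batch 2: sum of counts S = 77 over n = 12 days.
After batch 2: Gamma(α+S, β+n) = Gamma(23.9+77, 8.7+12) = Gamma(100.9, 20.7).
SD = √α/β = √100.9/20.7 = 0.4853.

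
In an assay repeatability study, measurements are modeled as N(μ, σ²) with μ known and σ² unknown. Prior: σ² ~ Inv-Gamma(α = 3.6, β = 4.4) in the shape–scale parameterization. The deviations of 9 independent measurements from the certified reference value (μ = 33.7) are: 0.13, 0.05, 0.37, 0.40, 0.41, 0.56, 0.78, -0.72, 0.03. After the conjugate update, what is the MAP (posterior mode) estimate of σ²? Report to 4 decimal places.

0.5893

With known mean μ and an Inverse-Gamma(α, β) prior on σ², the Normal likelihood is conjugate: posterior is Inv-Gamma(α + n/2, β + Σ(xᵢ−μ)²/2).
Σ(xᵢ−μ)² = (0.13)² + (0.05)² + (0.37)² + (0.40)² + (0.41)² + (0.56)² + (0.78)² + (-0.72)² + (0.03)² = 1.9257.
Posterior: Inv-Gamma(3.6 + 9/2, 4.4 + 1.9257/2) = Inv-Gamma(8.10, 5.36285).
Mode = β/(α+1) = 5.36285/9.10 = 0.5893.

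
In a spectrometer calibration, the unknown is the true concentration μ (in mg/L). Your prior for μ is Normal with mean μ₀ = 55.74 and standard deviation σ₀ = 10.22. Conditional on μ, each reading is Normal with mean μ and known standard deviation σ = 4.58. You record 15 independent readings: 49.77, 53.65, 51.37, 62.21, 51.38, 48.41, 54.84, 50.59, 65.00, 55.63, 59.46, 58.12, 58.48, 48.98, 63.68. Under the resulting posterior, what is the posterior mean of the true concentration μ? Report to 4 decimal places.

For Normal data with known variance σ², a Normal(μ₀, σ₀²) prior on μ is conjugate. Posterior precision = 1/σ₀² + n/σ²; posterior mean is the precision-weighted average of μ₀ and x̄.
Σxᵢ = 49.77 + 53.65 + 51.37 + 62.21 + 51.38 + 48.41 + 54.84 + 50.59 + 65.00 + 55.63 + 59.46 + 58.12 + 58.48 + 48.98 + 63.68 = 831.57, so n·x̄ = 831.57.
σ₀² = 10.22² = 104.4484, σ² = 4.58² = 20.9764; σ² + n·σ₀² = 20.9764 + 15·104.4484 = 1587.7024.
Posterior mean = (μ₀/σ₀² + n·x̄/σ²)/(1/σ₀² + n/σ²) = (σ²·μ₀ + σ₀²·n·x̄)/(σ² + n·σ₀²) = (20.9764·55.74 + 104.4484·831.57)/1587.7024 = 88025.380524/1587.7024 = 55.4420.

55.4420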